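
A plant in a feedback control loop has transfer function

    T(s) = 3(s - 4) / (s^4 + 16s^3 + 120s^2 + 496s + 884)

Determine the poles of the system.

The poles are the roots of the denominator s^4 + 16s^3 + 120s^2 + 496s + 884 = 0.
No real roots exist; factor into two real quadratics: (s^2 + 10s + 26)(s^2 + 6s + 34) = 0.
Each quadratic gives a conjugate pair via the quadratic formula.

s = -5 ± j, -3 ± 5j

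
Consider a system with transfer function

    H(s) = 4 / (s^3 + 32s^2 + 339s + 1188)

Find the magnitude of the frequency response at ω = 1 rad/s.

|H(j1)| ≈ 0.003321

Substitute s = j1: numerator = 4, denominator = 1156 + j338.
|H(j1)| = |4| / |1156 + j338| = 4 / 1204.4 ≈ 0.003321.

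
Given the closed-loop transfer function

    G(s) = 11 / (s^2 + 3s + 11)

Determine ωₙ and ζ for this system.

ωₙ ≈ 3.317 rad/s, ζ ≈ 0.4523

Compare the denominator to the standard form s^2 + 2ζωₙs + ωₙ².
ωₙ² = 11, so ωₙ = √11 ≈ 3.317 rad/s.
2ζωₙ = 3, so ζ = 3/(2·√11) ≈ 0.4523.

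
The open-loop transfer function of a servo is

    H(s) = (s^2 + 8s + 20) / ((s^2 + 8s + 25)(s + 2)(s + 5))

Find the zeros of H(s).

s = -4 ± 2j

Set the numerator to zero: s^2 + 8s + 20 = 0.
Factoring: (s^2 + 8s + 20) = 0.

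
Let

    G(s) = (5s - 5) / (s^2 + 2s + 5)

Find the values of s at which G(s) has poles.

The poles are the roots of the denominator s^2 + 2s + 5 = 0.
Using the quadratic formula: s = (-2 ± √(-16))/2 = -1 ± 2j.

s = -1 ± 2j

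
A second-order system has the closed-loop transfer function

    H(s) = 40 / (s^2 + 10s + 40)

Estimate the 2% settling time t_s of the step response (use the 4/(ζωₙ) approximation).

t_s ≈ 0.8000 s

Comparing s^2 + 10s + 40 to s^2 + 2ζωₙs + ωₙ²: ωₙ = √40 ≈ 6.325 rad/s and ζ = 10/(2·√40) ≈ 0.7906.
ζωₙ = 10/2 = 5, so t_s ≈ 4/(ζωₙ) = 4/5 = 0.8000 s.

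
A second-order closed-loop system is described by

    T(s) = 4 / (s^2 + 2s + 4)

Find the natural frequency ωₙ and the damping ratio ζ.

Compare the denominator to the standard form s^2 + 2ζωₙs + ωₙ².
ωₙ² = 4, so ωₙ = 2 rad/s.
2ζωₙ = 2, so ζ = 2/(2·2) = 0.5.
With ζ = 0.5 the response is underdamped.

ωₙ = 2 rad/s, ζ = 0.5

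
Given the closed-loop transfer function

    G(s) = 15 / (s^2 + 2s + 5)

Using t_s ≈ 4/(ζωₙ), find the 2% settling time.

Comparing s^2 + 2s + 5 to s^2 + 2ζωₙs + ωₙ²: ωₙ = √5 ≈ 2.236 rad/s and ζ = 2/(2·√5) ≈ 0.4472.
ζωₙ = 2/2 = 1, so t_s ≈ 4/(ζωₙ) = 4/1 = 4 s.

t_s ≈ 4 s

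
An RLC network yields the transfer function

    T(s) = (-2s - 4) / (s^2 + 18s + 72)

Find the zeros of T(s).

Set the numerator to zero: -2s - 4 = 0, i.e. -2·(s + 2) = 0.
So s = -2.

s = -2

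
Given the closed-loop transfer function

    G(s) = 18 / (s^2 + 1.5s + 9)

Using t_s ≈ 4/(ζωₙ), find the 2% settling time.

t_s ≈ 5.333 s

Comparing s^2 + 1.5s + 9 to s^2 + 2ζωₙs + ωₙ²: ωₙ = 3 rad/s and ζ = 1.5/(2·3) = 0.25.
ζωₙ = 1.5/2 = 0.75, so t_s ≈ 4/(ζωₙ) = 4/0.75 ≈ 5.333 s.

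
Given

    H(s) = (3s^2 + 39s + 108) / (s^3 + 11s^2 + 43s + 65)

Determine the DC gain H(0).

H(0) = 108/65 ≈ 1.662

Set s = 0: H(0) = (108) / (65) = 108/65.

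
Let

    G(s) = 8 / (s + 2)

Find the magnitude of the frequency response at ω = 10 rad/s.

|G(j10)| ≈ 0.7845

Substitute s = j10: numerator = 8, denominator = 2 + j10.
|G(j10)| = |8| / |2 + j10| = 8 / 10.198 ≈ 0.7845.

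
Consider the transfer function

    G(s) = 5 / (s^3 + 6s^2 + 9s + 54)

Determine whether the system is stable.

The denominator s^3 + 6s^2 + 9s + 54 factors as (s^2 + 9)(s + 6), giving poles at s = 3j, -3j, -6.
Since the simple pole(s) at s = ±3j lie on the jω-axis with none in the right half-plane, the system is marginally stable.

marginally stable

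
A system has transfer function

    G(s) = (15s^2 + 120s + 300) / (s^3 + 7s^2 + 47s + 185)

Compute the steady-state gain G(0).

Set s = 0: G(0) = (300) / (185) = 60/37.

G(0) = 60/37 ≈ 1.622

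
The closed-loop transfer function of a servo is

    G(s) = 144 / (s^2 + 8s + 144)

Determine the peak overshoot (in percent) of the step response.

Comparing s^2 + 8s + 144 to s^2 + 2ζωₙs + ωₙ²: ωₙ = 12 rad/s and ζ = 8/(2·12) ≈ 0.3333.
%OS = 100·exp(−πζ/√(1−ζ²)) = 100·exp(−π·0.3333/√(1−0.3333²)) ≈ 32.9%.

%OS ≈ 32.9%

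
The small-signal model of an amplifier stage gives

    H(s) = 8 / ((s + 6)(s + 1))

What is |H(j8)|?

Substitute s = j8: numerator = 8, denominator = -58 + j56.
|H(j8)| = |8| / |-58 + j56| = 8 / 80.623 ≈ 0.09923.

|H(j8)| ≈ 0.09923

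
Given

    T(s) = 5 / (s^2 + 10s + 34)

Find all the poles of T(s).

s = -5 ± 3j

The poles are the roots of the denominator s^2 + 10s + 34 = 0.
Using the quadratic formula: s = (-10 ± √(-36))/2 = -5 ± 3j.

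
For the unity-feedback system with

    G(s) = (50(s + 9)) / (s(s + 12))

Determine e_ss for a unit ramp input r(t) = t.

G(s) has one pole at the origin.
This is a Type 1 system. Kv = lim_{s→0} s·G(s) = 450/12 = 75/2.
e_ss = 1/Kv = 1/(75/2) = 2/75 ≈ 0.02667.

e_ss = 0.02667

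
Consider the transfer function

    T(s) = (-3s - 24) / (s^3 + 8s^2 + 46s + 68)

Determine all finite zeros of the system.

Set the numerator to zero: -3s - 24 = 0, i.e. -3·(s + 8) = 0.
So s = -8.

s = -8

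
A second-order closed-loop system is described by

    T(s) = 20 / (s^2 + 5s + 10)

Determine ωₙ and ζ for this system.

ωₙ ≈ 3.162 rad/s, ζ ≈ 0.7906

Compare the denominator to the standard form s^2 + 2ζωₙs + ωₙ².
ωₙ² = 10, so ωₙ = √10 ≈ 3.162 rad/s.
2ζωₙ = 5, so ζ = 5/(2·√10) ≈ 0.7906.
With ζ = 0.7906 the response is underdamped.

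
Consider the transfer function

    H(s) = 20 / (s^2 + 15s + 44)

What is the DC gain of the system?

Set s = 0: H(0) = (20) / (44) = 5/11.

H(0) = 5/11 ≈ 0.4545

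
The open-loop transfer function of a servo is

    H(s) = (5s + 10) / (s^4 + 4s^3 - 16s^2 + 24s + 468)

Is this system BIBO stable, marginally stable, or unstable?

unstable

The denominator s^4 + 4s^3 - 16s^2 + 24s + 468 factors as (s^2 - 6s + 18)(s^2 + 10s + 26), giving poles at s = 3 ± 3j, -5 ± j.
Since the pole(s) at s = 3 + 3j, 3 - 3j lie in the right half-plane, the system is unstable.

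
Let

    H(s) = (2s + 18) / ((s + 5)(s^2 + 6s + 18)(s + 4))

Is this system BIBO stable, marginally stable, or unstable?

stable

The poles can be read from the denominator factors: s = -5, -3 + 3j, -3 - 3j, -4.
Since all poles lie strictly in the left half-plane, the system is stable.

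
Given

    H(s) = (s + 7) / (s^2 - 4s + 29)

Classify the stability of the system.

The denominator s^2 - 4s + 29 factors as (s^2 - 4s + 29), giving poles at s = 2 ± 5j.
Since the pole(s) at s = 2 ± 5j lie in the right half-plane, the system is unstable.

unstable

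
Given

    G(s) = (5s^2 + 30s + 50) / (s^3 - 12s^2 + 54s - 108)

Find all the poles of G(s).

s = 3 + 3j, 3 - 3j, 6

The poles are the roots of the denominator s^3 - 12s^2 + 54s - 108 = 0.
Trying s = 6: the polynomial evaluates to 0, so (s - 6) is a factor.
Dividing out leaves s^2 - 6s + 18 = 0.
The quadratic formula then gives s = 3 ± 3j.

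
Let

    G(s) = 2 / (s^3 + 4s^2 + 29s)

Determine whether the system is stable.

marginally stable

The denominator s^3 + 4s^2 + 29s factors as s(s^2 + 4s + 29), giving poles at s = 0, -2 ± 5j.
Since the simple pole(s) at s = 0 lie on the jω-axis with none in the right half-plane, the system is marginally stable.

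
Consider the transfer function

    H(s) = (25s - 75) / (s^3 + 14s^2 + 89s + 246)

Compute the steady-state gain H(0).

Set s = 0: H(0) = (-75) / (246) = -25/82.

H(0) = -25/82 ≈ -0.3049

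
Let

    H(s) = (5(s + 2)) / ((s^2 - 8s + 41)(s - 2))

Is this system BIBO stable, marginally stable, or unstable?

The poles can be read from the denominator factors: s = 4 ± 5j, 2.
Since the pole(s) at s = 4 + 5j, 4 - 5j, 2 lie in the right half-plane, the system is unstable.

unstable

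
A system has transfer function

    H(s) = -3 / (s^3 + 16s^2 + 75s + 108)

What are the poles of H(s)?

The poles are the roots of the denominator s^3 + 16s^2 + 75s + 108 = 0.
Trying s = -4: the polynomial evaluates to 0, so (s + 4) is a factor.
Dividing out leaves s^2 + 12s + 27 = 0.
Factoring the quadratic: (s + 3)(s + 9) = 0.

s = -4, -3, -9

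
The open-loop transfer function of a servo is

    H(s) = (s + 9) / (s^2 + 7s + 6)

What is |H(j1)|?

|H(j1)| ≈ 1.053

Substitute s = j1: numerator = 9 + j1, denominator = 5 + j7.
|H(j1)| = |9 + j1| / |5 + j7| = 9.0554 / 8.6023 ≈ 1.053.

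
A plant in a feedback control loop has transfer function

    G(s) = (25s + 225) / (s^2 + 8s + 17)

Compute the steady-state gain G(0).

Set s = 0: G(0) = (225) / (17) = 225/17.

G(0) = 225/17 ≈ 13.24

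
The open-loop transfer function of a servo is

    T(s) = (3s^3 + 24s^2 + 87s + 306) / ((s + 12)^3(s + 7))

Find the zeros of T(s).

Set the numerator to zero: 3s^3 + 24s^2 + 87s + 306 = 0, i.e. 3·(s^3 + 8s^2 + 29s + 102) = 0.
Factoring: (s^2 + 2s + 17)(s + 6) = 0.

s = -1 ± 4j, -6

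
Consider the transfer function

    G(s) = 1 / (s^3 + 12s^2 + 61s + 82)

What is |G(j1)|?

|G(j1)| ≈ 0.01085

Substitute s = j1: numerator = 1, denominator = 70 + j60.
|G(j1)| = |1| / |70 + j60| = 1 / 92.195 ≈ 0.01085.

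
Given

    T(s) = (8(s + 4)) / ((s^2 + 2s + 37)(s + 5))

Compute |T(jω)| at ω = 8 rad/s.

Substitute s = j8: numerator = 32 + j64, denominator = -263 - j136.
|T(j8)| = |32 + j64| / |-263 - j136| = 71.554 / 296.08 ≈ 0.2417.

|T(j8)| ≈ 0.2417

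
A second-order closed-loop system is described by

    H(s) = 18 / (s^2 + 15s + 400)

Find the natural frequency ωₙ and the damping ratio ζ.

ωₙ = 20 rad/s, ζ = 0.375

Compare the denominator to the standard form s^2 + 2ζωₙs + ωₙ².
ωₙ² = 400, so ωₙ = 20 rad/s.
2ζωₙ = 15, so ζ = 15/(2·20) = 0.375.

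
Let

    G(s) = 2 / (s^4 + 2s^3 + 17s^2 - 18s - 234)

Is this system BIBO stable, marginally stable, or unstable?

unstable

The denominator s^4 + 2s^3 + 17s^2 - 18s - 234 factors as (s - 3)(s + 3)(s^2 + 2s + 26), giving poles at s = 3, -3, -1 + 5j, -1 - 5j.
Since the pole(s) at s = 3 lie in the right half-plane, the system is unstable.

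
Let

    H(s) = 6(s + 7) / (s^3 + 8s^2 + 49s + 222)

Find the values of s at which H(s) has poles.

s = -1 + 6j, -1 - 6j, -6

The poles are the roots of the denominator s^3 + 8s^2 + 49s + 222 = 0.
Trying s = -6: the polynomial evaluates to 0, so (s + 6) is a factor.
Dividing out leaves s^2 + 2s + 37 = 0.
The quadratic formula then gives s = -1 ± 6j.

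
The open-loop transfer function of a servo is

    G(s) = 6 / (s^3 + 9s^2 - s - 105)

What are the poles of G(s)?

The poles are the roots of the denominator s^3 + 9s^2 - s - 105 = 0.
Trying s = -7: the polynomial evaluates to 0, so (s + 7) is a factor.
Dividing out leaves s^2 + 2s - 15 = 0.
Factoring the quadratic: (s + 5)(s - 3) = 0.

s = -7, -5, 3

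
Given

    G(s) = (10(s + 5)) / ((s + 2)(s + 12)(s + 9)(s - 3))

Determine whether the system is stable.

unstable

The poles can be read from the denominator factors: s = -2, -12, -9, 3.
Since the pole(s) at s = 3 lie in the right half-plane, the system is unstable.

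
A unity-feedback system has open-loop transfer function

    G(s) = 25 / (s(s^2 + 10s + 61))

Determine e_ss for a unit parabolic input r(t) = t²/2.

G(s) has one pole at the origin.
This is a Type 1 system; Ka = lim_{s→0} s^2·G(s) = 0, so the steady-state error for a parabola input is infinite.

e_ss = ∞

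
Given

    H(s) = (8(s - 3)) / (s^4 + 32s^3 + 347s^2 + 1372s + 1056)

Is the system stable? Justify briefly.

The denominator s^4 + 32s^3 + 347s^2 + 1372s + 1056 factors as (s + 1)(s + 8)(s + 12)(s + 11), giving poles at s = -1, -8, -12, -11.
Since all poles lie strictly in the left half-plane, the system is stable.

stable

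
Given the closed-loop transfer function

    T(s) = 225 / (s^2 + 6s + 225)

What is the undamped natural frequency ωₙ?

ωₙ = 15 rad/s

Compare the denominator to the standard form s^2 + 2ζωₙs + ωₙ².
ωₙ² = 225, so ωₙ = 15 rad/s.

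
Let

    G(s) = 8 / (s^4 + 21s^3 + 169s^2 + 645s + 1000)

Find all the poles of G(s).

The poles are the roots of the denominator s^4 + 21s^3 + 169s^2 + 645s + 1000 = 0.
Trying s = -8: the polynomial evaluates to 0, so (s + 8) is a factor.
Dividing out leaves s^3 + 13s^2 + 65s + 125 = 0.
This factors further as (s^2 + 8s + 25)(s + 5) = 0.

s = -4 ± 3j, -8, -5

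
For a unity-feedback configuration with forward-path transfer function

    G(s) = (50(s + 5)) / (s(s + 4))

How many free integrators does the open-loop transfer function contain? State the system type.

The denominator has 1 factor of s at the origin (free integrator), so this is a Type 1 system.

Type 1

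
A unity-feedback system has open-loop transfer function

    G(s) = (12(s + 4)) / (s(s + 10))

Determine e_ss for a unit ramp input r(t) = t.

e_ss = 0.2083

G(s) has one pole at the origin.
This is a Type 1 system. Kv = lim_{s→0} s·G(s) = 48/10 = 24/5.
e_ss = 1/Kv = 1/(24/5) = 5/24 ≈ 0.2083.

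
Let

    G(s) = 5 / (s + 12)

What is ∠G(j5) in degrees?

At s = j5: numerator = 5, denominator = 12 + j5.
∠G = ∠num − ∠den = 0° − (22.620°) = -22.62°.

∠G(j5) ≈ -22.62°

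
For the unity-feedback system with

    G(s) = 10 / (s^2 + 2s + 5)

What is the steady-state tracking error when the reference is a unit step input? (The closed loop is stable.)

G(s) has no poles at the origin.
This is a Type 0 system. Kp = lim_{s→0} G(s) = 10/5 = 2.
e_ss = 1/(1 + Kp) = 1/(1 + 2) = 1/3 ≈ 0.3333.

e_ss = 0.3333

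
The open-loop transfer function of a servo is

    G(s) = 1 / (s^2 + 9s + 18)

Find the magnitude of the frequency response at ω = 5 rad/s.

|G(j5)| ≈ 0.02196

Substitute s = j5: numerator = 1, denominator = -7 + j45.
|G(j5)| = |1| / |-7 + j45| = 1 / 45.541 ≈ 0.02196.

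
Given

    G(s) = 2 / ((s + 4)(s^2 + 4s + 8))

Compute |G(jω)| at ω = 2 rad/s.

|G(j2)| = 0.05000

Substitute s = j2: numerator = 2, denominator = j40.
|G(j2)| = |2| / |j40| = 2 / 40 = 0.05000.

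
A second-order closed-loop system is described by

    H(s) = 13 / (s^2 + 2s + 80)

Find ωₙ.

ωₙ ≈ 8.944 rad/s

Compare the denominator to the standard form s^2 + 2ζωₙs + ωₙ².
ωₙ² = 80, so ωₙ = √80 ≈ 8.944 rad/s.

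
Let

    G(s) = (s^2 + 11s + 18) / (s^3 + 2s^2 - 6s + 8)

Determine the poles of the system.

The poles are the roots of the denominator s^3 + 2s^2 - 6s + 8 = 0.
Trying s = -4: the polynomial evaluates to 0, so (s + 4) is a factor.
Dividing out leaves s^2 - 2s + 2 = 0.
The quadratic formula then gives s = 1 ± 1j.

s = 1 ± j, -4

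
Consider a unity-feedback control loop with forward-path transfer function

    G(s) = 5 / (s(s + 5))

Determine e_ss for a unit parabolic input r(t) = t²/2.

G(s) has one pole at the origin.
This is a Type 1 system; Ka = lim_{s→0} s^2·G(s) = 0, so the steady-state error for a parabola input is infinite.

e_ss = ∞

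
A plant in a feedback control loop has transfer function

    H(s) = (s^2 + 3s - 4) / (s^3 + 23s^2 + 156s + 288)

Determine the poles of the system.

The poles are the roots of the denominator s^3 + 23s^2 + 156s + 288 = 0.
Trying s = -8: the polynomial evaluates to 0, so (s + 8) is a factor.
Dividing out leaves s^2 + 15s + 36 = 0.
Factoring the quadratic: (s + 3)(s + 12) = 0.

s = -8, -3, -12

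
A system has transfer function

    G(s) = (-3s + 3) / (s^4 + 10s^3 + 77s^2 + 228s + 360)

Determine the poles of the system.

The poles are the roots of the denominator s^4 + 10s^3 + 77s^2 + 228s + 360 = 0.
No real roots exist; factor into two real quadratics: (s^2 + 4s + 8)(s^2 + 6s + 45) = 0.
Each quadratic gives a conjugate pair via the quadratic formula.

s = -2 + 2j, -2 - 2j, -3 + 6j, -3 - 6j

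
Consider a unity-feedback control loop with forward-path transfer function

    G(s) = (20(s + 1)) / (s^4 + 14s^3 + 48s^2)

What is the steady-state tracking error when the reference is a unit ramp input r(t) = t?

G(s) has 2 poles at the origin.
This is a Type 2 system; for a ramp input the steady-state error is zero.

e_ss = 0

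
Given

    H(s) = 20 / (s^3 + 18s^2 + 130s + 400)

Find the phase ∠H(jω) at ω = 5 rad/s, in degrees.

∠H(j5) ≈ -95.44°

At s = j5: numerator = 20, denominator = -50 + j525.
∠H = ∠num − ∠den = 0° − (95.440°) = -95.44°.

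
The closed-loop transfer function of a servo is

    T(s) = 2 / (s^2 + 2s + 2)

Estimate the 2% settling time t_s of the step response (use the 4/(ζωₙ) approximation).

Comparing s^2 + 2s + 2 to s^2 + 2ζωₙs + ωₙ²: ωₙ = √2 ≈ 1.414 rad/s and ζ = 2/(2·√2) ≈ 0.7071.
ζωₙ = 2/2 = 1, so t_s ≈ 4/(ζωₙ) = 4/1 = 4 s.

t_s ≈ 4 s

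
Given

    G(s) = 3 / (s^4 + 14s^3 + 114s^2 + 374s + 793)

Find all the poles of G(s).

s = -2 + 3j, -2 - 3j, -5 + 6j, -5 - 6j

The poles are the roots of the denominator s^4 + 14s^3 + 114s^2 + 374s + 793 = 0.
No real roots exist; factor into two real quadratics: (s^2 + 4s + 13)(s^2 + 10s + 61) = 0.
Each quadratic gives a conjugate pair via the quadratic formula.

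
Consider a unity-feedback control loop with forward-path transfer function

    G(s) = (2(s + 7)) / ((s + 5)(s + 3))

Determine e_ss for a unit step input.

e_ss = 0.5172

G(s) has no poles at the origin.
This is a Type 0 system. Kp = lim_{s→0} G(s) = 14/15.
e_ss = 1/(1 + Kp) = 1/(1 + 14/15) = 15/29 ≈ 0.5172.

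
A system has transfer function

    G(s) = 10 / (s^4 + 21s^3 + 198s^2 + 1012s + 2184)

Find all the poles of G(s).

The poles are the roots of the denominator s^4 + 21s^3 + 198s^2 + 1012s + 2184 = 0.
Trying s = -6: the polynomial evaluates to 0, so (s + 6) is a factor.
Dividing out leaves s^3 + 15s^2 + 108s + 364 = 0.
This factors further as (s^2 + 8s + 52)(s + 7) = 0.

s = -4 + 6j, -4 - 6j, -6, -7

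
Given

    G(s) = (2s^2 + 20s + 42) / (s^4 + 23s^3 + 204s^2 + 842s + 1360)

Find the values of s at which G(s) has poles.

s = -5 ± 3j, -8, -5

The poles are the roots of the denominator s^4 + 23s^3 + 204s^2 + 842s + 1360 = 0.
Trying s = -8: the polynomial evaluates to 0, so (s + 8) is a factor.
Dividing out leaves s^3 + 15s^2 + 84s + 170 = 0.
This factors further as (s^2 + 10s + 34)(s + 5) = 0.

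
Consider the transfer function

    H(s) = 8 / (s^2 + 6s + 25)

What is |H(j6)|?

|H(j6)| ≈ 0.2125

Substitute s = j6: numerator = 8, denominator = -11 + j36.
|H(j6)| = |8| / |-11 + j36| = 8 / 37.643 ≈ 0.2125.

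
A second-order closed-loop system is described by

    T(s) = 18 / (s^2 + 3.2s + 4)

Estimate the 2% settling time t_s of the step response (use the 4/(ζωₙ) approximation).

Comparing s^2 + 3.2s + 4 to s^2 + 2ζωₙs + ωₙ²: ωₙ = 2 rad/s and ζ = 3.2/(2·2) = 0.8.
ζωₙ = 3.2/2 = 1.6, so t_s ≈ 4/(ζωₙ) = 4/1.6 = 2.500 s.

t_s ≈ 2.500 s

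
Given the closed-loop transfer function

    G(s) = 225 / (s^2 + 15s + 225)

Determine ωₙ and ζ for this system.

Compare the denominator to the standard form s^2 + 2ζωₙs + ωₙ².
ωₙ² = 225, so ωₙ = 15 rad/s.
2ζωₙ = 15, so ζ = 15/(2·15) = 0.5.

ωₙ = 15 rad/s, ζ = 0.5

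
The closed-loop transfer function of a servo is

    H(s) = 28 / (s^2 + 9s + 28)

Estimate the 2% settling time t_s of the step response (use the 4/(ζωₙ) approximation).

t_s ≈ 0.8889 s

Comparing s^2 + 9s + 28 to s^2 + 2ζωₙs + ωₙ²: ωₙ = √28 ≈ 5.292 rad/s and ζ = 9/(2·√28) ≈ 0.8504.
ζωₙ = 9/2 = 4.5, so t_s ≈ 4/(ζωₙ) = 4/4.5 ≈ 0.8889 s.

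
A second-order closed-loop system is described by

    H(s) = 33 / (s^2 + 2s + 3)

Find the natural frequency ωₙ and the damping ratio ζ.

ωₙ ≈ 1.732 rad/s, ζ ≈ 0.5774

Compare the denominator to the standard form s^2 + 2ζωₙs + ωₙ².
ωₙ² = 3, so ωₙ = √3 ≈ 1.732 rad/s.
2ζωₙ = 2, so ζ = 2/(2·√3) ≈ 0.5774.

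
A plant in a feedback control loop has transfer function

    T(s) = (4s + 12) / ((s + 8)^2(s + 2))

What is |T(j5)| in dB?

Substitute s = j5: numerator = 12 + j20, denominator = -322 + j355.
|T(j5)| = |12 + j20| / |-322 + j355| = 23.324 / 479.28 ≈ 0.04866.
In decibels: 20·log₁₀(0.04866) ≈ -26.3 dB.

|T(j5)|_dB ≈ -26.3 dB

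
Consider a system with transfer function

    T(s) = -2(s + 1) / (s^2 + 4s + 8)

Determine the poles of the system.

s = -2 ± 2j

The poles are the roots of the denominator s^2 + 4s + 8 = 0.
Using the quadratic formula: s = (-4 ± √(-16))/2 = -2 ± 2j.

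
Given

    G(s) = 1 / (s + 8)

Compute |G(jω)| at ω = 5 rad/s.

|G(j5)| ≈ 0.1060

Substitute s = j5: numerator = 1, denominator = 8 + j5.
|G(j5)| = |1| / |8 + j5| = 1 / 9.4340 ≈ 0.1060.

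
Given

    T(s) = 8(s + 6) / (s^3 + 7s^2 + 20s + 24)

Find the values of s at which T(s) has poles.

s = -2 ± 2j, -3

The poles are the roots of the denominator s^3 + 7s^2 + 20s + 24 = 0.
Trying s = -3: the polynomial evaluates to 0, so (s + 3) is a factor.
Dividing out leaves s^2 + 4s + 8 = 0.
The quadratic formula then gives s = -2 ± 2j.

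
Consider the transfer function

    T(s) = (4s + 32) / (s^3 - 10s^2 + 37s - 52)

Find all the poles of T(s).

The poles are the roots of the denominator s^3 - 10s^2 + 37s - 52 = 0.
Trying s = 4: the polynomial evaluates to 0, so (s - 4) is a factor.
Dividing out leaves s^2 - 6s + 13 = 0.
The quadratic formula then gives s = 3 ± 2j.

s = 3 ± 2j, 4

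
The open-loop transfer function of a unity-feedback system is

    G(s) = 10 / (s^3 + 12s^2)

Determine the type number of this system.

Type 2

Factor s from the denominator: s^3 + 12s^2 = s^2·(s + 12).
There are 2 poles at the origin, so the system is Type 2.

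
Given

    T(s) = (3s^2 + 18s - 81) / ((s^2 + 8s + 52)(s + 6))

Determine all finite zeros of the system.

Set the numerator to zero: 3s^2 + 18s - 81 = 0, i.e. 3·(s^2 + 6s - 27) = 0.
Factoring: (s - 3)(s + 9) = 0.

s = 3, -9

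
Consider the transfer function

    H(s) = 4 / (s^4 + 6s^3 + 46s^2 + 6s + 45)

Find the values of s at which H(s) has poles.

s = ±j, -3 ± 6j

The poles are the roots of the denominator s^4 + 6s^3 + 46s^2 + 6s + 45 = 0.
No real roots exist; factor into two real quadratics: (s^2 + 1)(s^2 + 6s + 45) = 0.
Each quadratic gives a conjugate pair via the quadratic formula.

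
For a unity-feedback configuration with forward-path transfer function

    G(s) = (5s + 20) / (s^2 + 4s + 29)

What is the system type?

The denominator has no factor of s at the origin — no free integrator — so this is a Type 0 system.

Type 0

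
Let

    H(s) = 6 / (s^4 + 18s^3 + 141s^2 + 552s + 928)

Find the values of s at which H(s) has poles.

The poles are the roots of the denominator s^4 + 18s^3 + 141s^2 + 552s + 928 = 0.
No real roots exist; factor into two real quadratics: (s^2 + 10s + 29)(s^2 + 8s + 32) = 0.
Each quadratic gives a conjugate pair via the quadratic formula.

s = -5 + 2j, -5 - 2j, -4 + 4j, -4 - 4j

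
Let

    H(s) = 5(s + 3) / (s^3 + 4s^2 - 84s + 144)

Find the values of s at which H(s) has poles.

s = 6, -12, 2

The poles are the roots of the denominator s^3 + 4s^2 - 84s + 144 = 0.
Trying s = 6: the polynomial evaluates to 0, so (s - 6) is a factor.
Dividing out leaves s^2 + 10s - 24 = 0.
Factoring the quadratic: (s + 12)(s - 2) = 0.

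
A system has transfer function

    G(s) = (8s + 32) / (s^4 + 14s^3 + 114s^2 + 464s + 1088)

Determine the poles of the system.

The poles are the roots of the denominator s^4 + 14s^3 + 114s^2 + 464s + 1088 = 0.
No real roots exist; factor into two real quadratics: (s^2 + 6s + 34)(s^2 + 8s + 32) = 0.
Each quadratic gives a conjugate pair via the quadratic formula.

s = -3 ± 5j, -4 ± 4j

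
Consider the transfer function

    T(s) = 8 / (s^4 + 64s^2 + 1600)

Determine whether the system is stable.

The denominator s^4 + 64s^2 + 1600 factors as (s^2 + 4s + 40)(s^2 - 4s + 40), giving poles at s = -2 + 6j, -2 - 6j, 2 + 6j, 2 - 6j.
Since the pole(s) at s = 2 ± 6j lie in the right half-plane, the system is unstable.

unstable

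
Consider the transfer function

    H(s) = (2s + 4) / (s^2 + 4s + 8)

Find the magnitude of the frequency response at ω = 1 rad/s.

Substitute s = j1: numerator = 4 + j2, denominator = 7 + j4.
|H(j1)| = |4 + j2| / |7 + j4| = 4.4721 / 8.0623 ≈ 0.5547.

|H(j1)| ≈ 0.5547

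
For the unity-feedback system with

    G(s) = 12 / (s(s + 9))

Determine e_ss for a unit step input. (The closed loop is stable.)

G(s) has one pole at the origin.
This is a Type 1 system; for a step input the steady-state error is zero.

e_ss = 0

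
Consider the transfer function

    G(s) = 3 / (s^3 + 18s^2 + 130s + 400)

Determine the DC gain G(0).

Set s = 0: G(0) = (3) / (400) = 3/400.

G(0) = 3/400 ≈ 0.007500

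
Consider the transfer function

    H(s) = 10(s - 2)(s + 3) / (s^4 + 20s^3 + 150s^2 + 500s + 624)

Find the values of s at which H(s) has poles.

s = -5 ± j, -4, -6

The poles are the roots of the denominator s^4 + 20s^3 + 150s^2 + 500s + 624 = 0.
Trying s = -4: the polynomial evaluates to 0, so (s + 4) is a factor.
Dividing out leaves s^3 + 16s^2 + 86s + 156 = 0.
This factors further as (s^2 + 10s + 26)(s + 6) = 0.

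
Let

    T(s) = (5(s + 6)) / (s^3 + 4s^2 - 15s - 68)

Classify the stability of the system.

unstable

The denominator s^3 + 4s^2 - 15s - 68 factors as (s^2 + 8s + 17)(s - 4), giving poles at s = -4 ± j, 4.
Since the pole(s) at s = 4 lie in the right half-plane, the system is unstable.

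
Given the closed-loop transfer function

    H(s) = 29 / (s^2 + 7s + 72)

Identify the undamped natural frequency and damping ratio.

ωₙ ≈ 8.485 rad/s, ζ ≈ 0.4125

Compare the denominator to the standard form s^2 + 2ζωₙs + ωₙ².
ωₙ² = 72, so ωₙ = √72 ≈ 8.485 rad/s.
2ζωₙ = 7, so ζ = 7/(2·√72) ≈ 0.4125.
With ζ = 0.4125 the response is underdamped.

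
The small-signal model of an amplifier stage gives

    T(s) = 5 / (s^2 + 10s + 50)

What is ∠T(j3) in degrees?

At s = j3: numerator = 5, denominator = 41 + j30.
∠T = ∠num − ∠den = 0° − (36.193°) = -36.19°.

∠T(j3) ≈ -36.19°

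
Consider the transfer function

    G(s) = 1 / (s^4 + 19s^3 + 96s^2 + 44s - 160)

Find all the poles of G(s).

s = -2, -8, -10, 1

The poles are the roots of the denominator s^4 + 19s^3 + 96s^2 + 44s - 160 = 0.
Trying s = -2: the polynomial evaluates to 0, so (s + 2) is a factor.
Dividing out leaves s^3 + 17s^2 + 62s - 80 = 0.
This factors further as (s + 8)(s + 10)(s - 1) = 0.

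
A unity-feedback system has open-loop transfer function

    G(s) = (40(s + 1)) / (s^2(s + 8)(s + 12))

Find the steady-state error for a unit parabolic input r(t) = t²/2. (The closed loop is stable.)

e_ss = 2.400

G(s) has 2 poles at the origin.
This is a Type 2 system. Ka = lim_{s→0} s^2·G(s) = 40/96 = 5/12.
e_ss = 1/Ka = 1/(5/12) = 12/5 ≈ 2.400.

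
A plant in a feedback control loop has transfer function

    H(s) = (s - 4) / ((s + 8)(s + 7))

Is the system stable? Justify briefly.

stable

The poles can be read from the denominator factors: s = -8, -7.
Since all poles lie strictly in the left half-plane, the system is stable.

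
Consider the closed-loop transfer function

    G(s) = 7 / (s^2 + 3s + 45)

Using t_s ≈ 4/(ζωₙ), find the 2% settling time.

Comparing s^2 + 3s + 45 to s^2 + 2ζωₙs + ωₙ²: ωₙ = √45 ≈ 6.708 rad/s and ζ = 3/(2·√45) ≈ 0.2236.
ζωₙ = 3/2 = 1.5, so t_s ≈ 4/(ζωₙ) = 4/1.5 ≈ 2.667 s.

t_s ≈ 2.667 s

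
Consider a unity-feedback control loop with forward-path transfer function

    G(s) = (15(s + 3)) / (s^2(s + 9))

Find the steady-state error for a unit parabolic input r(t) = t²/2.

e_ss = 0.2000

G(s) has 2 poles at the origin.
This is a Type 2 system. Ka = lim_{s→0} s^2·G(s) = 45/9 = 5.
e_ss = 1/Ka = 1/(5) = 1/5 ≈ 0.2000.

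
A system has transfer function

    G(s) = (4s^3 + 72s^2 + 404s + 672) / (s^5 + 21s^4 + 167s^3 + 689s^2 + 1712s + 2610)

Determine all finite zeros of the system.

s = -8, -7, -3

Set the numerator to zero: 4s^3 + 72s^2 + 404s + 672 = 0, i.e. 4·(s^3 + 18s^2 + 101s + 168) = 0.
Factoring: (s + 8)(s + 7)(s + 3) = 0.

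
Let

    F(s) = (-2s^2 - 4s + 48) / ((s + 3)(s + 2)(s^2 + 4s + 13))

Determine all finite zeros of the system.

Set the numerator to zero: -2s^2 - 4s + 48 = 0, i.e. -2·(s^2 + 2s - 24) = 0.
Factoring: (s + 6)(s - 4) = 0.

s = -6, 4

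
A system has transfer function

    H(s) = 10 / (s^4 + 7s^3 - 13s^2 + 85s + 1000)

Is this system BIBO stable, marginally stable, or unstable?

unstable

The denominator s^4 + 7s^3 - 13s^2 + 85s + 1000 factors as (s^2 - 6s + 25)(s + 5)(s + 8), giving poles at s = 3 + 4j, 3 - 4j, -5, -8.
Since the pole(s) at s = 3 ± 4j lie in the right half-plane, the system is unstable.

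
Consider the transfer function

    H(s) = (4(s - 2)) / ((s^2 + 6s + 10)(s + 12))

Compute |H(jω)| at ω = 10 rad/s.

Substitute s = j10: numerator = -8 + j40, denominator = -1680 - j180.
|H(j10)| = |-8 + j40| / |-1680 - j180| = 40.792 / 1689.6 ≈ 0.02414.

|H(j10)| ≈ 0.02414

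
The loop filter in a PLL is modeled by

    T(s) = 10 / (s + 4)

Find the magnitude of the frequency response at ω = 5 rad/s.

|T(j5)| ≈ 1.562

Substitute s = j5: numerator = 10, denominator = 4 + j5.
|T(j5)| = |10| / |4 + j5| = 10 / 6.4031 ≈ 1.562.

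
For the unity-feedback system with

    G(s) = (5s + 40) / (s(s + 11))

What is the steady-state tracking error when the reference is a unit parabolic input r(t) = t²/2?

G(s) has one pole at the origin.
This is a Type 1 system; Ka = lim_{s→0} s^2·G(s) = 0, so the steady-state error for a parabola input is infinite.

e_ss = ∞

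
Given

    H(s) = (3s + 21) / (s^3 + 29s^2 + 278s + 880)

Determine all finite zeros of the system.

Set the numerator to zero: 3s + 21 = 0, i.e. 3·(s + 7) = 0.
So s = -7.

s = -7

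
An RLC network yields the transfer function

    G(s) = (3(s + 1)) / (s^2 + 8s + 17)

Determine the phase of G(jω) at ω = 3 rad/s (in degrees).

∠G(j3) ≈ 0°

At s = j3: numerator = 3 + j9, denominator = 8 + j24.
∠G = ∠num − ∠den = 71.565° − (71.565°) = 0°.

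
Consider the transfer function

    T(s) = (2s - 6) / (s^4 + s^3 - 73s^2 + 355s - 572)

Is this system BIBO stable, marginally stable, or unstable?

unstable

The denominator s^4 + s^3 - 73s^2 + 355s - 572 factors as (s^2 - 6s + 13)(s + 11)(s - 4), giving poles at s = 3 + 2j, 3 - 2j, -11, 4.
Since the pole(s) at s = 3 ± 2j, 4 lie in the right half-plane, the system is unstable.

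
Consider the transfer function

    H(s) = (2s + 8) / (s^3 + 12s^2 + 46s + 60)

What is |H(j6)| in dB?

|H(j6)|_dB ≈ -28.3 dB

Substitute s = j6: numerator = 8 + j12, denominator = -372 + j60.
|H(j6)| = |8 + j12| / |-372 + j60| = 14.422 / 376.81 ≈ 0.03827.
In decibels: 20·log₁₀(0.03827) ≈ -28.3 dB.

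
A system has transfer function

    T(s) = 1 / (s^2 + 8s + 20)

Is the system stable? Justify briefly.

stable

The poles can be read from the denominator factors: s = -4 + 2j, -4 - 2j.
Since all poles lie strictly in the left half-plane, the system is stable.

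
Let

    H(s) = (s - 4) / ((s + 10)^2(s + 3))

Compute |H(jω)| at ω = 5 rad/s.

Substitute s = j5: numerator = -4 + j5, denominator = -275 + j675.
|H(j5)| = |-4 + j5| / |-275 + j675| = 6.4031 / 728.87 ≈ 0.008785.

|H(j5)| ≈ 0.008785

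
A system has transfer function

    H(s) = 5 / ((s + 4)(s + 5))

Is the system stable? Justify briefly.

The poles can be read from the denominator factors: s = -4, -5.
Since all poles lie strictly in the left half-plane, the system is stable.

stable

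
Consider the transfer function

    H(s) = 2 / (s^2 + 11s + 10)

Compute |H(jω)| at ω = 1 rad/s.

|H(j1)| ≈ 0.1407

Substitute s = j1: numerator = 2, denominator = 9 + j11.
|H(j1)| = |2| / |9 + j11| = 2 / 14.213 ≈ 0.1407.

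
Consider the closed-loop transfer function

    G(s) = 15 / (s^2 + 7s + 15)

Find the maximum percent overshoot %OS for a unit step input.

%OS ≈ 0.132%

Comparing s^2 + 7s + 15 to s^2 + 2ζωₙs + ωₙ²: ωₙ = √15 ≈ 3.873 rad/s and ζ = 7/(2·√15) ≈ 0.9037.
%OS = 100·exp(−πζ/√(1−ζ²)) = 100·exp(−π·0.9037/√(1−0.9037²)) ≈ 0.132%.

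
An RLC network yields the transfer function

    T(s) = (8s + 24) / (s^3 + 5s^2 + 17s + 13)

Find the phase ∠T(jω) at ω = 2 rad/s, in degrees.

∠T(j2) ≈ -71.38°

At s = j2: numerator = 24 + j16, denominator = -7 + j26.
∠T = ∠num − ∠den = 33.690° − (105.07°) = -71.38°.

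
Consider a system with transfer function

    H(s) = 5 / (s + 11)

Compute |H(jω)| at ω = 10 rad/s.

|H(j10)| ≈ 0.3363

Substitute s = j10: numerator = 5, denominator = 11 + j10.
|H(j10)| = |5| / |11 + j10| = 5 / 14.866 ≈ 0.3363.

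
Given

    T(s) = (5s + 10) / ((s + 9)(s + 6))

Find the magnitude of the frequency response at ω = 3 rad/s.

Substitute s = j3: numerator = 10 + j15, denominator = 45 + j45.
|T(j3)| = |10 + j15| / |45 + j45| = 18.028 / 63.640 ≈ 0.2833.

|T(j3)| ≈ 0.2833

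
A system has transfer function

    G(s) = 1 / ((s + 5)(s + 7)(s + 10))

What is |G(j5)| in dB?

Substitute s = j5: numerator = 1, denominator = -200 + j650.
|G(j5)| = |1| / |-200 + j650| = 1 / 680.07 ≈ 0.001470.
In decibels: 20·log₁₀(0.001470) ≈ -56.7 dB.

|G(j5)|_dB ≈ -56.7 dB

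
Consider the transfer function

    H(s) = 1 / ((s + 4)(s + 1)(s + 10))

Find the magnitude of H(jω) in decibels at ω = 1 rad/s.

|H(j1)|_dB ≈ -35.4 dB

Substitute s = j1: numerator = 1, denominator = 25 + j53.
|H(j1)| = |1| / |25 + j53| = 1 / 58.600 ≈ 0.01706.
In decibels: 20·log₁₀(0.01706) ≈ -35.4 dB.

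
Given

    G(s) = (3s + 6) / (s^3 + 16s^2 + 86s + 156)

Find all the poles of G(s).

s = -5 + j, -5 - j, -6

The poles are the roots of the denominator s^3 + 16s^2 + 86s + 156 = 0.
Trying s = -6: the polynomial evaluates to 0, so (s + 6) is a factor.
Dividing out leaves s^2 + 10s + 26 = 0.
The quadratic formula then gives s = -5 ± 1j.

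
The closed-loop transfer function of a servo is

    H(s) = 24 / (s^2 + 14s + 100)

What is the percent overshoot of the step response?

%OS ≈ 4.60%

Comparing s^2 + 14s + 100 to s^2 + 2ζωₙs + ωₙ²: ωₙ = 10 rad/s and ζ = 14/(2·10) = 0.7.
%OS = 100·exp(−πζ/√(1−ζ²)) = 100·exp(−π·0.7/√(1−0.7²)) ≈ 4.60%.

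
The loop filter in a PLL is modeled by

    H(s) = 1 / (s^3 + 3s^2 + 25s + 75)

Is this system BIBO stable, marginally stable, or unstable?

marginally stable

The denominator s^3 + 3s^2 + 25s + 75 factors as (s^2 + 25)(s + 3), giving poles at s = ±5j, -3.
Since the simple pole(s) at s = ±5j lie on the jω-axis with none in the right half-plane, the system is marginally stable.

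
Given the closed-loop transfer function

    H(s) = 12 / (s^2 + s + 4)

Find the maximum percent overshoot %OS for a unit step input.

Comparing s^2 + s + 4 to s^2 + 2ζωₙs + ωₙ²: ωₙ = 2 rad/s and ζ = 1/(2·2) = 0.25.
%OS = 100·exp(−πζ/√(1−ζ²)) = 100·exp(−π·0.25/√(1−0.25²)) ≈ 44.4%.

%OS ≈ 44.4%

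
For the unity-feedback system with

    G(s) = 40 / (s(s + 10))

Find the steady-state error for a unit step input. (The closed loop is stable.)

G(s) has one pole at the origin.
This is a Type 1 system; for a step input the steady-state error is zero.

e_ss = 0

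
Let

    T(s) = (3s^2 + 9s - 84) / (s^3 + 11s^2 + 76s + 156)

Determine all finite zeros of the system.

Set the numerator to zero: 3s^2 + 9s - 84 = 0, i.e. 3·(s^2 + 3s - 28) = 0.
Factoring: (s + 7)(s - 4) = 0.

s = -7, 4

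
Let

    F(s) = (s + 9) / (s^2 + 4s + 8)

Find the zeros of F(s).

s = -9

Set the numerator to zero: s + 9 = 0.
So s = -9.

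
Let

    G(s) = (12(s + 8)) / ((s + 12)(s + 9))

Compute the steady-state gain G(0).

G(0) = 8/9 ≈ 0.8889

At s = 0 each factor (s + a) contributes a and each (s^2 + bs + c) contributes c.
G(0) = 12·(8) / ((12) · (9)) = 96/108 = 8/9.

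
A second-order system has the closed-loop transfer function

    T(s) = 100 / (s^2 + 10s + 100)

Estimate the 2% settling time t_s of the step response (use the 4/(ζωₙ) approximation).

t_s ≈ 0.8000 s

Comparing s^2 + 10s + 100 to s^2 + 2ζωₙs + ωₙ²: ωₙ = 10 rad/s and ζ = 10/(2·10) = 0.5.
ζωₙ = 10/2 = 5, so t_s ≈ 4/(ζωₙ) = 4/5 = 0.8000 s.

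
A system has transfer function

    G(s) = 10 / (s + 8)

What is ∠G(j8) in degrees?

∠G(j8) ≈ -45°

At s = j8: numerator = 10, denominator = 8 + j8.
∠G = ∠num − ∠den = 0° − (45°) = -45°.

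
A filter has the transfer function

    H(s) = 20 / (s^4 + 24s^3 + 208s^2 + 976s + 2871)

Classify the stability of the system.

stable

The denominator s^4 + 24s^3 + 208s^2 + 976s + 2871 factors as (s + 11)(s^2 + 4s + 29)(s + 9), giving poles at s = -11, -2 + 5j, -2 - 5j, -9.
Since all poles lie strictly in the left half-plane, the system is stable.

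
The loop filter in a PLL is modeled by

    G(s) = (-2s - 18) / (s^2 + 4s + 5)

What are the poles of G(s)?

The poles are the roots of the denominator s^2 + 4s + 5 = 0.
Using the quadratic formula: s = (-4 ± √(-4))/2 = -2 ± 1j.

s = -2 ± j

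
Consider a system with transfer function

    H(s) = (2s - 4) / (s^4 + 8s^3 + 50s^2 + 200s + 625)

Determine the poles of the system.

The poles are the roots of the denominator s^4 + 8s^3 + 50s^2 + 200s + 625 = 0.
No real roots exist; factor into two real quadratics: (s^2 + 25)(s^2 + 8s + 25) = 0.
Each quadratic gives a conjugate pair via the quadratic formula.

s = 5j, -5j, -4 + 3j, -4 - 3j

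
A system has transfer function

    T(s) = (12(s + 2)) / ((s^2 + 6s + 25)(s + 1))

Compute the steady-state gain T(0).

T(0) = 24/25 ≈ 0.9600

At s = 0 each factor (s + a) contributes a and each (s^2 + bs + c) contributes c.
T(0) = 12·(2) / ((25) · (1)) = 24/25 = 24/25.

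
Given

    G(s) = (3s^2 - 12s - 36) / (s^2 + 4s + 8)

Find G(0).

Set s = 0: G(0) = (-36) / (8) = -9/2.

G(0) = -9/2 ≈ -4.500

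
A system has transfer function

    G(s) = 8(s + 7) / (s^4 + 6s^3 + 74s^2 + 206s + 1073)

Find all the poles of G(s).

The poles are the roots of the denominator s^4 + 6s^3 + 74s^2 + 206s + 1073 = 0.
No real roots exist; factor into two real quadratics: (s^2 + 2s + 37)(s^2 + 4s + 29) = 0.
Each quadratic gives a conjugate pair via the quadratic formula.

s = -1 + 6j, -1 - 6j, -2 + 5j, -2 - 5j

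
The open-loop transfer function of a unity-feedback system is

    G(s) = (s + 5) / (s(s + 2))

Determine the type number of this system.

The denominator has 1 factor of s at the origin (free integrator), so this is a Type 1 system.

Type 1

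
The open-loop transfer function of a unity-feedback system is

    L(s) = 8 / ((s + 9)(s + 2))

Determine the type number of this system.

Type 0

The denominator has no factor of s at the origin — no free integrator — so this is a Type 0 system.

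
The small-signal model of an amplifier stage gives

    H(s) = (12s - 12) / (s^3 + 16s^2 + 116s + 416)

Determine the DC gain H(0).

H(0) = -3/104 ≈ -0.02885

Set s = 0: H(0) = (-12) / (416) = -3/104.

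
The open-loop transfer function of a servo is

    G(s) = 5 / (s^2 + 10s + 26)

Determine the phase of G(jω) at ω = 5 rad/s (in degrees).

∠G(j5) ≈ -88.85°

At s = j5: numerator = 5, denominator = 1 + j50.
∠G = ∠num − ∠den = 0° − (88.854°) = -88.85°.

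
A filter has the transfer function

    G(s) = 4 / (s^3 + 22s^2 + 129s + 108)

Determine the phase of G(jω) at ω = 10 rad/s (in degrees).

∠G(j10) ≈ -172.1°

At s = j10: numerator = 4, denominator = -2092 + j290.
∠G = ∠num − ∠den = 0° − (172.11°) = -172.1°.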